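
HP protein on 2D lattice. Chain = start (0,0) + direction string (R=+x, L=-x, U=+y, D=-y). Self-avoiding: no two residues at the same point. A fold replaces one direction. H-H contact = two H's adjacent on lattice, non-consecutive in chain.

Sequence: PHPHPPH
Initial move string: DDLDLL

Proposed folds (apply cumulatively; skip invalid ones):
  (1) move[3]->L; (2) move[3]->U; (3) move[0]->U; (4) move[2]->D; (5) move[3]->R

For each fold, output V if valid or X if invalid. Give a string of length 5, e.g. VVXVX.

Answer: VVXXX

Derivation:
Initial: DDLDLL -> [(0, 0), (0, -1), (0, -2), (-1, -2), (-1, -3), (-2, -3), (-3, -3)]
Fold 1: move[3]->L => DDLLLL VALID
Fold 2: move[3]->U => DDLULL VALID
Fold 3: move[0]->U => UDLULL INVALID (collision), skipped
Fold 4: move[2]->D => DDDULL INVALID (collision), skipped
Fold 5: move[3]->R => DDLRLL INVALID (collision), skipped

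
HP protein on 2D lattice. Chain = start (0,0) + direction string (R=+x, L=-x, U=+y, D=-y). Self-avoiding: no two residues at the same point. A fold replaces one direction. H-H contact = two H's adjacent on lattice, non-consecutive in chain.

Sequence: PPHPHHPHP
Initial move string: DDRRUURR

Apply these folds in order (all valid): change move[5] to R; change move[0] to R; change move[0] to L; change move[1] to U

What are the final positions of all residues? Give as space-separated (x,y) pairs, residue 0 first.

Answer: (0,0) (-1,0) (-1,1) (0,1) (1,1) (1,2) (2,2) (3,2) (4,2)

Derivation:
Initial moves: DDRRUURR
Fold: move[5]->R => DDRRURRR (positions: [(0, 0), (0, -1), (0, -2), (1, -2), (2, -2), (2, -1), (3, -1), (4, -1), (5, -1)])
Fold: move[0]->R => RDRRURRR (positions: [(0, 0), (1, 0), (1, -1), (2, -1), (3, -1), (3, 0), (4, 0), (5, 0), (6, 0)])
Fold: move[0]->L => LDRRURRR (positions: [(0, 0), (-1, 0), (-1, -1), (0, -1), (1, -1), (1, 0), (2, 0), (3, 0), (4, 0)])
Fold: move[1]->U => LURRURRR (positions: [(0, 0), (-1, 0), (-1, 1), (0, 1), (1, 1), (1, 2), (2, 2), (3, 2), (4, 2)])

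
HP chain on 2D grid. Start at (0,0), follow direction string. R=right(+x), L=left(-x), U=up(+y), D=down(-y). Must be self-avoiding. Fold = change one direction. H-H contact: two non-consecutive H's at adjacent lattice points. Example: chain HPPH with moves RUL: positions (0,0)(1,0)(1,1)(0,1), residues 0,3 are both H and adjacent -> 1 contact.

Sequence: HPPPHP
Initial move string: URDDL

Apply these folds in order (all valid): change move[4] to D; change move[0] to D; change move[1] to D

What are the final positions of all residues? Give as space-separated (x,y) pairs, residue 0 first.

Answer: (0,0) (0,-1) (0,-2) (0,-3) (0,-4) (0,-5)

Derivation:
Initial moves: URDDL
Fold: move[4]->D => URDDD (positions: [(0, 0), (0, 1), (1, 1), (1, 0), (1, -1), (1, -2)])
Fold: move[0]->D => DRDDD (positions: [(0, 0), (0, -1), (1, -1), (1, -2), (1, -3), (1, -4)])
Fold: move[1]->D => DDDDD (positions: [(0, 0), (0, -1), (0, -2), (0, -3), (0, -4), (0, -5)])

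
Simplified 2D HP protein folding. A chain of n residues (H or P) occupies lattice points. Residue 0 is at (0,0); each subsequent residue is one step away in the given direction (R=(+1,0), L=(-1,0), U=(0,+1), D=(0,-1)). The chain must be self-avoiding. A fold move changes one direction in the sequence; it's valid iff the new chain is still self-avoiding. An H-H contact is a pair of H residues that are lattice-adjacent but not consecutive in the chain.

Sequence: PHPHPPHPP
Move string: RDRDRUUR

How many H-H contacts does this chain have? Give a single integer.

Positions: [(0, 0), (1, 0), (1, -1), (2, -1), (2, -2), (3, -2), (3, -1), (3, 0), (4, 0)]
H-H contact: residue 3 @(2,-1) - residue 6 @(3, -1)

Answer: 1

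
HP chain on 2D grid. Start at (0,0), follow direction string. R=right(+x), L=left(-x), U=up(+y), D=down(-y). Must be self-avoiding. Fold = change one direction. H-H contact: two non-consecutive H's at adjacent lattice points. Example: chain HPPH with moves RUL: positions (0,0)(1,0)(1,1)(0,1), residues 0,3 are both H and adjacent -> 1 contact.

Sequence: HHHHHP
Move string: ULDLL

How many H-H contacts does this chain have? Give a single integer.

Positions: [(0, 0), (0, 1), (-1, 1), (-1, 0), (-2, 0), (-3, 0)]
H-H contact: residue 0 @(0,0) - residue 3 @(-1, 0)

Answer: 1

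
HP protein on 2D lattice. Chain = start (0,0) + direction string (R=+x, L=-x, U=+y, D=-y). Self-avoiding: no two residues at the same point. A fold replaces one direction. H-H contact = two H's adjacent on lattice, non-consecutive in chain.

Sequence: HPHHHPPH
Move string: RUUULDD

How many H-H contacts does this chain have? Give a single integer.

Answer: 2

Derivation:
Positions: [(0, 0), (1, 0), (1, 1), (1, 2), (1, 3), (0, 3), (0, 2), (0, 1)]
H-H contact: residue 0 @(0,0) - residue 7 @(0, 1)
H-H contact: residue 2 @(1,1) - residue 7 @(0, 1)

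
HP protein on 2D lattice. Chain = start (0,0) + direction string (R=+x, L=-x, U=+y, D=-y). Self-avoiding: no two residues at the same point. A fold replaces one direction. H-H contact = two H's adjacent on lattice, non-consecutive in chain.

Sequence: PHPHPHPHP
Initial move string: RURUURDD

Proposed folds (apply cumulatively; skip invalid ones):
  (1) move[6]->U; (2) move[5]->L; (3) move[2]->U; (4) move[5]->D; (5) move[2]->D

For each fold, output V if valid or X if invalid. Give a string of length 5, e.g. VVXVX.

Initial: RURUURDD -> [(0, 0), (1, 0), (1, 1), (2, 1), (2, 2), (2, 3), (3, 3), (3, 2), (3, 1)]
Fold 1: move[6]->U => RURUURUD INVALID (collision), skipped
Fold 2: move[5]->L => RURUULDD INVALID (collision), skipped
Fold 3: move[2]->U => RUUUURDD VALID
Fold 4: move[5]->D => RUUUUDDD INVALID (collision), skipped
Fold 5: move[2]->D => RUDUURDD INVALID (collision), skipped

Answer: XXVXX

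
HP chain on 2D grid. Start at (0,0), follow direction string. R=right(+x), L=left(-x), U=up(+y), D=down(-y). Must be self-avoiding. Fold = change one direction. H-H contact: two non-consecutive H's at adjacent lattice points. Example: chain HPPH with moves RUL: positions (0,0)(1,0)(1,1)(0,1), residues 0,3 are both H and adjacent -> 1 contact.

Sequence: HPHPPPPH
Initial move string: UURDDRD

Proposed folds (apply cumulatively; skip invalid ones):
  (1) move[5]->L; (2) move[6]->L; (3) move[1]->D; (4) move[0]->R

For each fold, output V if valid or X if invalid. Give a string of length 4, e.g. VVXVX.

Answer: XXXV

Derivation:
Initial: UURDDRD -> [(0, 0), (0, 1), (0, 2), (1, 2), (1, 1), (1, 0), (2, 0), (2, -1)]
Fold 1: move[5]->L => UURDDLD INVALID (collision), skipped
Fold 2: move[6]->L => UURDDRL INVALID (collision), skipped
Fold 3: move[1]->D => UDRDDRD INVALID (collision), skipped
Fold 4: move[0]->R => RURDDRD VALID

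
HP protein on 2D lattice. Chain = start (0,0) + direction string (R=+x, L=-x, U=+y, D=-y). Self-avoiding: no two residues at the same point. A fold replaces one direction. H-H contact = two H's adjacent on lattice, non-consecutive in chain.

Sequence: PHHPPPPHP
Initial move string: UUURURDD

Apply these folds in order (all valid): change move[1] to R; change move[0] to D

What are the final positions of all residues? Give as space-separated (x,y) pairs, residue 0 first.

Initial moves: UUURURDD
Fold: move[1]->R => URURURDD (positions: [(0, 0), (0, 1), (1, 1), (1, 2), (2, 2), (2, 3), (3, 3), (3, 2), (3, 1)])
Fold: move[0]->D => DRURURDD (positions: [(0, 0), (0, -1), (1, -1), (1, 0), (2, 0), (2, 1), (3, 1), (3, 0), (3, -1)])

Answer: (0,0) (0,-1) (1,-1) (1,0) (2,0) (2,1) (3,1) (3,0) (3,-1)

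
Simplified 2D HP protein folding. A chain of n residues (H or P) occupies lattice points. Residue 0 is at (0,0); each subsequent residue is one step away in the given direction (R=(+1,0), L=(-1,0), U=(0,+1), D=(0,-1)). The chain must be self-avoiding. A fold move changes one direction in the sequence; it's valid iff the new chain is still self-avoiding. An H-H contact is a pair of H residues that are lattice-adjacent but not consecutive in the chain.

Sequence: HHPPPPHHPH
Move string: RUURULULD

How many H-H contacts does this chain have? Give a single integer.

Answer: 1

Derivation:
Positions: [(0, 0), (1, 0), (1, 1), (1, 2), (2, 2), (2, 3), (1, 3), (1, 4), (0, 4), (0, 3)]
H-H contact: residue 6 @(1,3) - residue 9 @(0, 3)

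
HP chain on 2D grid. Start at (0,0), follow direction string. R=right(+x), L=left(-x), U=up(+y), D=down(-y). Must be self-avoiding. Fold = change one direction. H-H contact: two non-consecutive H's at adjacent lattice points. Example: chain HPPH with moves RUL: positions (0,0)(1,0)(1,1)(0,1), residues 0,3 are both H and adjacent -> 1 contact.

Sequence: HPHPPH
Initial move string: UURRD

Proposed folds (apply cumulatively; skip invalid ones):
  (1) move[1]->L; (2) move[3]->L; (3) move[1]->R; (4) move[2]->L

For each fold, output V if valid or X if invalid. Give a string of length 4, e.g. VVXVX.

Initial: UURRD -> [(0, 0), (0, 1), (0, 2), (1, 2), (2, 2), (2, 1)]
Fold 1: move[1]->L => ULRRD INVALID (collision), skipped
Fold 2: move[3]->L => UURLD INVALID (collision), skipped
Fold 3: move[1]->R => URRRD VALID
Fold 4: move[2]->L => URLRD INVALID (collision), skipped

Answer: XXVX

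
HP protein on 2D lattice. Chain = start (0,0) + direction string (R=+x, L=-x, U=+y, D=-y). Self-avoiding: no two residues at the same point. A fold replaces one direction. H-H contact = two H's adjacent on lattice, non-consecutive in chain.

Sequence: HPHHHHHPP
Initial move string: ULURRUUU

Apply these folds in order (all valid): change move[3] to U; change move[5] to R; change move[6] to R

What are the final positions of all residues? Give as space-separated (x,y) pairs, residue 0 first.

Answer: (0,0) (0,1) (-1,1) (-1,2) (-1,3) (0,3) (1,3) (2,3) (2,4)

Derivation:
Initial moves: ULURRUUU
Fold: move[3]->U => ULUURUUU (positions: [(0, 0), (0, 1), (-1, 1), (-1, 2), (-1, 3), (0, 3), (0, 4), (0, 5), (0, 6)])
Fold: move[5]->R => ULUURRUU (positions: [(0, 0), (0, 1), (-1, 1), (-1, 2), (-1, 3), (0, 3), (1, 3), (1, 4), (1, 5)])
Fold: move[6]->R => ULUURRRU (positions: [(0, 0), (0, 1), (-1, 1), (-1, 2), (-1, 3), (0, 3), (1, 3), (2, 3), (2, 4)])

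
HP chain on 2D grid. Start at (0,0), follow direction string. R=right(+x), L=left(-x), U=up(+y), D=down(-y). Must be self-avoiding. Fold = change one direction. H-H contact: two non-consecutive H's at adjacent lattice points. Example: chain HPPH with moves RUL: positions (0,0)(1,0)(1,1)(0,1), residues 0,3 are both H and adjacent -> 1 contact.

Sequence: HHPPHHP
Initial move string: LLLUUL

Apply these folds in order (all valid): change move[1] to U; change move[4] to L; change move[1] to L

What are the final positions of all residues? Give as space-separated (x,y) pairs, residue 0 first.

Answer: (0,0) (-1,0) (-2,0) (-3,0) (-3,1) (-4,1) (-5,1)

Derivation:
Initial moves: LLLUUL
Fold: move[1]->U => LULUUL (positions: [(0, 0), (-1, 0), (-1, 1), (-2, 1), (-2, 2), (-2, 3), (-3, 3)])
Fold: move[4]->L => LULULL (positions: [(0, 0), (-1, 0), (-1, 1), (-2, 1), (-2, 2), (-3, 2), (-4, 2)])
Fold: move[1]->L => LLLULL (positions: [(0, 0), (-1, 0), (-2, 0), (-3, 0), (-3, 1), (-4, 1), (-5, 1)])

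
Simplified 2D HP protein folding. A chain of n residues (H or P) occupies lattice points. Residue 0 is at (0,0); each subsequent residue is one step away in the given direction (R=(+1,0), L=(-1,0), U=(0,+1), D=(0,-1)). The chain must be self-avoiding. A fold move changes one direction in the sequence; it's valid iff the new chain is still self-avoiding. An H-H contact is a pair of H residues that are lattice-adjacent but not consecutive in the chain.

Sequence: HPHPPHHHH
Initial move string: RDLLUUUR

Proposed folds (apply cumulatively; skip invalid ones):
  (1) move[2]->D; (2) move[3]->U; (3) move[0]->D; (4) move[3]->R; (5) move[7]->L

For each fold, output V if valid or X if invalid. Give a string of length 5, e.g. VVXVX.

Initial: RDLLUUUR -> [(0, 0), (1, 0), (1, -1), (0, -1), (-1, -1), (-1, 0), (-1, 1), (-1, 2), (0, 2)]
Fold 1: move[2]->D => RDDLUUUR INVALID (collision), skipped
Fold 2: move[3]->U => RDLUUUUR INVALID (collision), skipped
Fold 3: move[0]->D => DDLLUUUR VALID
Fold 4: move[3]->R => DDLRUUUR INVALID (collision), skipped
Fold 5: move[7]->L => DDLLUUUL VALID

Answer: XXVXV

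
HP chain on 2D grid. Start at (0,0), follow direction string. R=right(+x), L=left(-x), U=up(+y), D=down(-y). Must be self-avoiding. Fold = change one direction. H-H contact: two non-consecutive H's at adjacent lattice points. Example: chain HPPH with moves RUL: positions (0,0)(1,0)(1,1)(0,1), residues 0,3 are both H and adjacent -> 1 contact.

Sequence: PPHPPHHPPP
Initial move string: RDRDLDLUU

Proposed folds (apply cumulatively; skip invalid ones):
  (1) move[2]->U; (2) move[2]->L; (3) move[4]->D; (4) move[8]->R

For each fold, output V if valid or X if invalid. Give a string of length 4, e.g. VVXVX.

Initial: RDRDLDLUU -> [(0, 0), (1, 0), (1, -1), (2, -1), (2, -2), (1, -2), (1, -3), (0, -3), (0, -2), (0, -1)]
Fold 1: move[2]->U => RDUDLDLUU INVALID (collision), skipped
Fold 2: move[2]->L => RDLDLDLUU VALID
Fold 3: move[4]->D => RDLDDDLUU VALID
Fold 4: move[8]->R => RDLDDDLUR INVALID (collision), skipped

Answer: XVVX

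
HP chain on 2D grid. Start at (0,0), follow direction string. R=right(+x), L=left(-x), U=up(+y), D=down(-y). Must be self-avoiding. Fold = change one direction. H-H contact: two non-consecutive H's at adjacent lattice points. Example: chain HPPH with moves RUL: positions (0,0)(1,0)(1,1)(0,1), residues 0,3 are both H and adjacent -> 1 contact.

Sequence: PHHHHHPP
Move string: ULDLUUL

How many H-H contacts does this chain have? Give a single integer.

Positions: [(0, 0), (0, 1), (-1, 1), (-1, 0), (-2, 0), (-2, 1), (-2, 2), (-3, 2)]
H-H contact: residue 2 @(-1,1) - residue 5 @(-2, 1)

Answer: 1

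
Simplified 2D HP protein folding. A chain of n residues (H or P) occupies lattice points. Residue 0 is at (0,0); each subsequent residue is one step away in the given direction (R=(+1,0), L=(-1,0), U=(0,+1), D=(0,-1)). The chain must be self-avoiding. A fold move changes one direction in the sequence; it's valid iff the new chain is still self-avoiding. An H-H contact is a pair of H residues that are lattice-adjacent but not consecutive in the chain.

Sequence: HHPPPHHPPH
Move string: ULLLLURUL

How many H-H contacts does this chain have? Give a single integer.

Positions: [(0, 0), (0, 1), (-1, 1), (-2, 1), (-3, 1), (-4, 1), (-4, 2), (-3, 2), (-3, 3), (-4, 3)]
H-H contact: residue 6 @(-4,2) - residue 9 @(-4, 3)

Answer: 1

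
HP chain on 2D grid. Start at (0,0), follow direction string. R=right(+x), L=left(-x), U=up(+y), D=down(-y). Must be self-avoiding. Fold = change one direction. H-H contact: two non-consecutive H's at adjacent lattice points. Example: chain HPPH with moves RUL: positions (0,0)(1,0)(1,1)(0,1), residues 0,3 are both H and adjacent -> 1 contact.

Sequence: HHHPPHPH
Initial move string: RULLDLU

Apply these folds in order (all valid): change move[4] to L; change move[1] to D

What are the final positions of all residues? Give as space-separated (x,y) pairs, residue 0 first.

Initial moves: RULLDLU
Fold: move[4]->L => RULLLLU (positions: [(0, 0), (1, 0), (1, 1), (0, 1), (-1, 1), (-2, 1), (-3, 1), (-3, 2)])
Fold: move[1]->D => RDLLLLU (positions: [(0, 0), (1, 0), (1, -1), (0, -1), (-1, -1), (-2, -1), (-3, -1), (-3, 0)])

Answer: (0,0) (1,0) (1,-1) (0,-1) (-1,-1) (-2,-1) (-3,-1) (-3,0)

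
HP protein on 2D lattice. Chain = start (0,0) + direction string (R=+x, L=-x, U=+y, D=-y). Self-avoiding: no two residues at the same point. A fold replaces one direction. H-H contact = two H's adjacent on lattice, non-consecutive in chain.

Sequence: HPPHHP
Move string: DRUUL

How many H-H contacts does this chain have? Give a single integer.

Positions: [(0, 0), (0, -1), (1, -1), (1, 0), (1, 1), (0, 1)]
H-H contact: residue 0 @(0,0) - residue 3 @(1, 0)

Answer: 1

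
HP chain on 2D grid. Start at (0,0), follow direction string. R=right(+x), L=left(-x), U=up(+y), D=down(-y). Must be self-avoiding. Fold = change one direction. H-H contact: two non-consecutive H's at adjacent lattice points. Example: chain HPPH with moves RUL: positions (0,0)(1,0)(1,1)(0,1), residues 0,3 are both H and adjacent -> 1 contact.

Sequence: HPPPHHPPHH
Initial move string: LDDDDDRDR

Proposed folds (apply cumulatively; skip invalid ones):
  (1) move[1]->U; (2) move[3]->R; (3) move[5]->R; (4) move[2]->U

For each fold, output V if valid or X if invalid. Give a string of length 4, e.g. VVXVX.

Initial: LDDDDDRDR -> [(0, 0), (-1, 0), (-1, -1), (-1, -2), (-1, -3), (-1, -4), (-1, -5), (0, -5), (0, -6), (1, -6)]
Fold 1: move[1]->U => LUDDDDRDR INVALID (collision), skipped
Fold 2: move[3]->R => LDDRDDRDR VALID
Fold 3: move[5]->R => LDDRDRRDR VALID
Fold 4: move[2]->U => LDURDRRDR INVALID (collision), skipped

Answer: XVVX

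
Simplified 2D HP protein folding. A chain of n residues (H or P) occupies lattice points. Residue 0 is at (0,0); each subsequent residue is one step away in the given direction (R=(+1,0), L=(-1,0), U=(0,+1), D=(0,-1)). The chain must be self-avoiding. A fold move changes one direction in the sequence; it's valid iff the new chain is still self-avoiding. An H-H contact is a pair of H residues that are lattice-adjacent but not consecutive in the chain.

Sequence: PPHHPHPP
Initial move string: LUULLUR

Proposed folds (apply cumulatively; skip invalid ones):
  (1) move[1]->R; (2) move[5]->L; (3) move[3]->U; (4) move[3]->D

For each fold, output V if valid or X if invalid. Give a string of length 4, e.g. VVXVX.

Answer: XXVX

Derivation:
Initial: LUULLUR -> [(0, 0), (-1, 0), (-1, 1), (-1, 2), (-2, 2), (-3, 2), (-3, 3), (-2, 3)]
Fold 1: move[1]->R => LRULLUR INVALID (collision), skipped
Fold 2: move[5]->L => LUULLLR INVALID (collision), skipped
Fold 3: move[3]->U => LUUULUR VALID
Fold 4: move[3]->D => LUUDLUR INVALID (collision), skipped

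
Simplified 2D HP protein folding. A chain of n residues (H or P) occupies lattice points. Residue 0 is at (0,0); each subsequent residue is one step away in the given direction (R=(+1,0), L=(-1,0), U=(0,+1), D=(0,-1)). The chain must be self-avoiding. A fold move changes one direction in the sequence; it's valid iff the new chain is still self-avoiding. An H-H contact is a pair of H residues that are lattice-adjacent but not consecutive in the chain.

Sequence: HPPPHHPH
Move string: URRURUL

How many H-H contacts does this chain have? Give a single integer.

Positions: [(0, 0), (0, 1), (1, 1), (2, 1), (2, 2), (3, 2), (3, 3), (2, 3)]
H-H contact: residue 4 @(2,2) - residue 7 @(2, 3)

Answer: 1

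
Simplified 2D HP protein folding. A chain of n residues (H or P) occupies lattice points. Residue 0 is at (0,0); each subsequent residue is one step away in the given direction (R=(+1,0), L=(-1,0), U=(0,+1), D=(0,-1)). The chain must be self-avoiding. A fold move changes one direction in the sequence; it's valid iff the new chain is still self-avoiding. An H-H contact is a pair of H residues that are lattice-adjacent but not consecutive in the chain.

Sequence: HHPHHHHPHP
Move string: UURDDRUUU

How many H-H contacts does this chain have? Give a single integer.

Positions: [(0, 0), (0, 1), (0, 2), (1, 2), (1, 1), (1, 0), (2, 0), (2, 1), (2, 2), (2, 3)]
H-H contact: residue 0 @(0,0) - residue 5 @(1, 0)
H-H contact: residue 1 @(0,1) - residue 4 @(1, 1)
H-H contact: residue 3 @(1,2) - residue 8 @(2, 2)

Answer: 3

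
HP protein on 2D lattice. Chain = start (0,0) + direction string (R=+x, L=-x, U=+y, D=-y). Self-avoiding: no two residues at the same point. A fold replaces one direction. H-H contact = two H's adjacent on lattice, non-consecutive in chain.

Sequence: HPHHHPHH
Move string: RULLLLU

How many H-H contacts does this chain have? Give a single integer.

Positions: [(0, 0), (1, 0), (1, 1), (0, 1), (-1, 1), (-2, 1), (-3, 1), (-3, 2)]
H-H contact: residue 0 @(0,0) - residue 3 @(0, 1)

Answer: 1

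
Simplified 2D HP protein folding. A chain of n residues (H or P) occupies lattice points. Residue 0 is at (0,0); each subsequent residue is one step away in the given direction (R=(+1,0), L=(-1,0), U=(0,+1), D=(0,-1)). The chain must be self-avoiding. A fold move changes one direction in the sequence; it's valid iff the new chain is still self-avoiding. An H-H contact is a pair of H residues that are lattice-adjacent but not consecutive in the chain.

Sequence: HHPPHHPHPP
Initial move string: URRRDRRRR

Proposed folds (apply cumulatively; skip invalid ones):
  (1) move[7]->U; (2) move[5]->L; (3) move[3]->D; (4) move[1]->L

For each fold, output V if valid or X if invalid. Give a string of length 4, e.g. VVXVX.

Answer: VXVX

Derivation:
Initial: URRRDRRRR -> [(0, 0), (0, 1), (1, 1), (2, 1), (3, 1), (3, 0), (4, 0), (5, 0), (6, 0), (7, 0)]
Fold 1: move[7]->U => URRRDRRUR VALID
Fold 2: move[5]->L => URRRDLRUR INVALID (collision), skipped
Fold 3: move[3]->D => URRDDRRUR VALID
Fold 4: move[1]->L => ULRDDRRUR INVALID (collision), skipped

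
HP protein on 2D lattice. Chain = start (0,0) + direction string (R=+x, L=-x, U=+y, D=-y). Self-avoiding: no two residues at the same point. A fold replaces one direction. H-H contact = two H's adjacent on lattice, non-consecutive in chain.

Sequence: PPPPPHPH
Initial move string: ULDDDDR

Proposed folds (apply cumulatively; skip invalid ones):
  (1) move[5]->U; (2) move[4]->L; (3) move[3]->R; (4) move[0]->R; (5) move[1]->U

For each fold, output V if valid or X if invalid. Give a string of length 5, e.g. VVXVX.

Initial: ULDDDDR -> [(0, 0), (0, 1), (-1, 1), (-1, 0), (-1, -1), (-1, -2), (-1, -3), (0, -3)]
Fold 1: move[5]->U => ULDDDUR INVALID (collision), skipped
Fold 2: move[4]->L => ULDDLDR VALID
Fold 3: move[3]->R => ULDRLDR INVALID (collision), skipped
Fold 4: move[0]->R => RLDDLDR INVALID (collision), skipped
Fold 5: move[1]->U => UUDDLDR INVALID (collision), skipped

Answer: XVXXX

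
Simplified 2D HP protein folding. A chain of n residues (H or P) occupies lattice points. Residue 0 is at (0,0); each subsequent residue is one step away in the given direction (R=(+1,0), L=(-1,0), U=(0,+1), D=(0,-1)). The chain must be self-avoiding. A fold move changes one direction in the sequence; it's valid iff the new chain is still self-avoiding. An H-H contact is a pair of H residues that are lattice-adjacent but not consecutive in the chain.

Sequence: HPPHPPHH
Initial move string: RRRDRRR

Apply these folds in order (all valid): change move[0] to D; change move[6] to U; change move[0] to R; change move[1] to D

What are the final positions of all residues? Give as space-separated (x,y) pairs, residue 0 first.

Answer: (0,0) (1,0) (1,-1) (2,-1) (2,-2) (3,-2) (4,-2) (4,-1)

Derivation:
Initial moves: RRRDRRR
Fold: move[0]->D => DRRDRRR (positions: [(0, 0), (0, -1), (1, -1), (2, -1), (2, -2), (3, -2), (4, -2), (5, -2)])
Fold: move[6]->U => DRRDRRU (positions: [(0, 0), (0, -1), (1, -1), (2, -1), (2, -2), (3, -2), (4, -2), (4, -1)])
Fold: move[0]->R => RRRDRRU (positions: [(0, 0), (1, 0), (2, 0), (3, 0), (3, -1), (4, -1), (5, -1), (5, 0)])
Fold: move[1]->D => RDRDRRU (positions: [(0, 0), (1, 0), (1, -1), (2, -1), (2, -2), (3, -2), (4, -2), (4, -1)])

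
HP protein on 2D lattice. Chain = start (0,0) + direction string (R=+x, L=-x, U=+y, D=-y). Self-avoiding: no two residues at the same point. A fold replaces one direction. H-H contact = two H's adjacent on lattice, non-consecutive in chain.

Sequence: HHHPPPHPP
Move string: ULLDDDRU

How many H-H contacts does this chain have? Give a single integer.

Positions: [(0, 0), (0, 1), (-1, 1), (-2, 1), (-2, 0), (-2, -1), (-2, -2), (-1, -2), (-1, -1)]
No H-H contacts found.

Answer: 0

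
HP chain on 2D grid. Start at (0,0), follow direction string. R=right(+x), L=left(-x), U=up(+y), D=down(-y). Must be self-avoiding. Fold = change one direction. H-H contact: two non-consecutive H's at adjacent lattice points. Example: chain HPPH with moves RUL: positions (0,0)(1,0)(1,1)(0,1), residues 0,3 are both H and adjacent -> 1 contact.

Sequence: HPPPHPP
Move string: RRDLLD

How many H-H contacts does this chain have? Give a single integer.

Answer: 0

Derivation:
Positions: [(0, 0), (1, 0), (2, 0), (2, -1), (1, -1), (0, -1), (0, -2)]
No H-H contacts found.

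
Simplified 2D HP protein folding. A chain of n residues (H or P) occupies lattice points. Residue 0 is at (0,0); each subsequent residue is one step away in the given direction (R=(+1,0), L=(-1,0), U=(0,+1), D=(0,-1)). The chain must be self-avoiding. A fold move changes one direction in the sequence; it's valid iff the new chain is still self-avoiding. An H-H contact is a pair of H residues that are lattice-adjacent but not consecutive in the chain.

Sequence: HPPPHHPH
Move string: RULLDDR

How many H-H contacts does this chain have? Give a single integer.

Answer: 2

Derivation:
Positions: [(0, 0), (1, 0), (1, 1), (0, 1), (-1, 1), (-1, 0), (-1, -1), (0, -1)]
H-H contact: residue 0 @(0,0) - residue 5 @(-1, 0)
H-H contact: residue 0 @(0,0) - residue 7 @(0, -1)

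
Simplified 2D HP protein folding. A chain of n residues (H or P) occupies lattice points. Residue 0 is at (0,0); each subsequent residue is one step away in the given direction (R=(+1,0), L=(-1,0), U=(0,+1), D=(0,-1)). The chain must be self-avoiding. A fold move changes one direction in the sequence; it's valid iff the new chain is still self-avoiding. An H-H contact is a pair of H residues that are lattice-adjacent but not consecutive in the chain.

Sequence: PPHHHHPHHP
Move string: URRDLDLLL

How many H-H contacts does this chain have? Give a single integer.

Answer: 1

Derivation:
Positions: [(0, 0), (0, 1), (1, 1), (2, 1), (2, 0), (1, 0), (1, -1), (0, -1), (-1, -1), (-2, -1)]
H-H contact: residue 2 @(1,1) - residue 5 @(1, 0)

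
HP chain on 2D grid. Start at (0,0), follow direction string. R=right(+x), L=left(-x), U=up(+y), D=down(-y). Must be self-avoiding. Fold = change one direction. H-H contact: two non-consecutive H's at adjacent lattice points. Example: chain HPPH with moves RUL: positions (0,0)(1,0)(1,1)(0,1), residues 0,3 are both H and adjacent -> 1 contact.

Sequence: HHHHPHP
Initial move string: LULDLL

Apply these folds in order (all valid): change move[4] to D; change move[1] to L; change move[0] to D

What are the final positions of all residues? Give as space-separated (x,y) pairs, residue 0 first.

Answer: (0,0) (0,-1) (-1,-1) (-2,-1) (-2,-2) (-2,-3) (-3,-3)

Derivation:
Initial moves: LULDLL
Fold: move[4]->D => LULDDL (positions: [(0, 0), (-1, 0), (-1, 1), (-2, 1), (-2, 0), (-2, -1), (-3, -1)])
Fold: move[1]->L => LLLDDL (positions: [(0, 0), (-1, 0), (-2, 0), (-3, 0), (-3, -1), (-3, -2), (-4, -2)])
Fold: move[0]->D => DLLDDL (positions: [(0, 0), (0, -1), (-1, -1), (-2, -1), (-2, -2), (-2, -3), (-3, -3)])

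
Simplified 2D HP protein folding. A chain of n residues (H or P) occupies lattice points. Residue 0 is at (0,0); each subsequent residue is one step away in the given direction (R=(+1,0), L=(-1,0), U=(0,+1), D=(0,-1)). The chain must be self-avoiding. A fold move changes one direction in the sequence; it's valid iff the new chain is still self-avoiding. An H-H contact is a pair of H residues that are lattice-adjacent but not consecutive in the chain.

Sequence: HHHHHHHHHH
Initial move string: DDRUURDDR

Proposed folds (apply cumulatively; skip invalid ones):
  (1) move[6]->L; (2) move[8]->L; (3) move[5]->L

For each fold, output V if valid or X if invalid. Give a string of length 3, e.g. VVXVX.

Answer: XXX

Derivation:
Initial: DDRUURDDR -> [(0, 0), (0, -1), (0, -2), (1, -2), (1, -1), (1, 0), (2, 0), (2, -1), (2, -2), (3, -2)]
Fold 1: move[6]->L => DDRUURLDR INVALID (collision), skipped
Fold 2: move[8]->L => DDRUURDDL INVALID (collision), skipped
Fold 3: move[5]->L => DDRUULDDR INVALID (collision), skipped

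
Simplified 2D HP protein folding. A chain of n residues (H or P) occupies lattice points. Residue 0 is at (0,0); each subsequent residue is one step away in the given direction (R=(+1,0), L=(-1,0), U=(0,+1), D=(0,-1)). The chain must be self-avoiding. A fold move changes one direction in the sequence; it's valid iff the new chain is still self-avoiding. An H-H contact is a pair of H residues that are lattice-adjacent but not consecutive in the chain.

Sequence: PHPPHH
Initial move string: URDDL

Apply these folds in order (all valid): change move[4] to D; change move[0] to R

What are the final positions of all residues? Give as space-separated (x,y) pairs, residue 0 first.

Initial moves: URDDL
Fold: move[4]->D => URDDD (positions: [(0, 0), (0, 1), (1, 1), (1, 0), (1, -1), (1, -2)])
Fold: move[0]->R => RRDDD (positions: [(0, 0), (1, 0), (2, 0), (2, -1), (2, -2), (2, -3)])

Answer: (0,0) (1,0) (2,0) (2,-1) (2,-2) (2,-3)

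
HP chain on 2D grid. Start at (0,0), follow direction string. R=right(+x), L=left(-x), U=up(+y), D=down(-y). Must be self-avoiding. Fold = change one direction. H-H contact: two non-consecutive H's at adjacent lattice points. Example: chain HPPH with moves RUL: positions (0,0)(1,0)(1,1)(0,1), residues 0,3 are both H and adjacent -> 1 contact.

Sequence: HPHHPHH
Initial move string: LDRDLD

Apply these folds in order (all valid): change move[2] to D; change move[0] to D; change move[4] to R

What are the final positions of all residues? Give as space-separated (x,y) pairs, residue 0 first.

Initial moves: LDRDLD
Fold: move[2]->D => LDDDLD (positions: [(0, 0), (-1, 0), (-1, -1), (-1, -2), (-1, -3), (-2, -3), (-2, -4)])
Fold: move[0]->D => DDDDLD (positions: [(0, 0), (0, -1), (0, -2), (0, -3), (0, -4), (-1, -4), (-1, -5)])
Fold: move[4]->R => DDDDRD (positions: [(0, 0), (0, -1), (0, -2), (0, -3), (0, -4), (1, -4), (1, -5)])

Answer: (0,0) (0,-1) (0,-2) (0,-3) (0,-4) (1,-4) (1,-5)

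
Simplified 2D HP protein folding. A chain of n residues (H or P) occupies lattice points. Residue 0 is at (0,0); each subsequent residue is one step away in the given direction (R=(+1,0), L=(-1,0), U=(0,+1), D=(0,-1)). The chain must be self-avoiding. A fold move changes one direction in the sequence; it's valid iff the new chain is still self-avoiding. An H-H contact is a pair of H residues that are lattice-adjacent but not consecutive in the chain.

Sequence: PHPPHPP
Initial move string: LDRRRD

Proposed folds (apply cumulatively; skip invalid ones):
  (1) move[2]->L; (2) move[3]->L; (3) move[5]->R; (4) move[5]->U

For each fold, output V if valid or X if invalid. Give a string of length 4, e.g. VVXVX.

Answer: XXVV

Derivation:
Initial: LDRRRD -> [(0, 0), (-1, 0), (-1, -1), (0, -1), (1, -1), (2, -1), (2, -2)]
Fold 1: move[2]->L => LDLRRD INVALID (collision), skipped
Fold 2: move[3]->L => LDRLRD INVALID (collision), skipped
Fold 3: move[5]->R => LDRRRR VALID
Fold 4: move[5]->U => LDRRRU VALID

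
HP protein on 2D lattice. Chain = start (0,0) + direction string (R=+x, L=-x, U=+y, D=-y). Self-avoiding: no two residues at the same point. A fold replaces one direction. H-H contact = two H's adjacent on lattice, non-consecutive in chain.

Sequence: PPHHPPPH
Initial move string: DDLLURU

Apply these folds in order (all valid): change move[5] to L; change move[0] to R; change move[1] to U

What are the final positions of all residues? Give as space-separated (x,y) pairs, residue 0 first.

Initial moves: DDLLURU
Fold: move[5]->L => DDLLULU (positions: [(0, 0), (0, -1), (0, -2), (-1, -2), (-2, -2), (-2, -1), (-3, -1), (-3, 0)])
Fold: move[0]->R => RDLLULU (positions: [(0, 0), (1, 0), (1, -1), (0, -1), (-1, -1), (-1, 0), (-2, 0), (-2, 1)])
Fold: move[1]->U => RULLULU (positions: [(0, 0), (1, 0), (1, 1), (0, 1), (-1, 1), (-1, 2), (-2, 2), (-2, 3)])

Answer: (0,0) (1,0) (1,1) (0,1) (-1,1) (-1,2) (-2,2) (-2,3)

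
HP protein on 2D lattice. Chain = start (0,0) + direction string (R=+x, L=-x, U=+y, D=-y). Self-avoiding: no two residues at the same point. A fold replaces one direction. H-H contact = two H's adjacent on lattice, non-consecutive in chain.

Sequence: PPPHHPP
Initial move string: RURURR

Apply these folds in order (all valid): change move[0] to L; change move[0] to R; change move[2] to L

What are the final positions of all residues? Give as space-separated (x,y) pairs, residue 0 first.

Answer: (0,0) (1,0) (1,1) (0,1) (0,2) (1,2) (2,2)

Derivation:
Initial moves: RURURR
Fold: move[0]->L => LURURR (positions: [(0, 0), (-1, 0), (-1, 1), (0, 1), (0, 2), (1, 2), (2, 2)])
Fold: move[0]->R => RURURR (positions: [(0, 0), (1, 0), (1, 1), (2, 1), (2, 2), (3, 2), (4, 2)])
Fold: move[2]->L => RULURR (positions: [(0, 0), (1, 0), (1, 1), (0, 1), (0, 2), (1, 2), (2, 2)])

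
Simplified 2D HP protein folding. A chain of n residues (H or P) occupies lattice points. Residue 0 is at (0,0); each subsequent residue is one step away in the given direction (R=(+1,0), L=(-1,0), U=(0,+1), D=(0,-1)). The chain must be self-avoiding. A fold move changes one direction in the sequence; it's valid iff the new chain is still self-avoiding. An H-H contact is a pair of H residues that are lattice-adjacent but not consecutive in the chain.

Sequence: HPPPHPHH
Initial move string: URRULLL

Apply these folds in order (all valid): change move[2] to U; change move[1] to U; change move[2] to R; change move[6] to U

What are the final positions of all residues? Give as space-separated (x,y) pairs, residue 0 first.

Initial moves: URRULLL
Fold: move[2]->U => URUULLL (positions: [(0, 0), (0, 1), (1, 1), (1, 2), (1, 3), (0, 3), (-1, 3), (-2, 3)])
Fold: move[1]->U => UUUULLL (positions: [(0, 0), (0, 1), (0, 2), (0, 3), (0, 4), (-1, 4), (-2, 4), (-3, 4)])
Fold: move[2]->R => UURULLL (positions: [(0, 0), (0, 1), (0, 2), (1, 2), (1, 3), (0, 3), (-1, 3), (-2, 3)])
Fold: move[6]->U => UURULLU (positions: [(0, 0), (0, 1), (0, 2), (1, 2), (1, 3), (0, 3), (-1, 3), (-1, 4)])

Answer: (0,0) (0,1) (0,2) (1,2) (1,3) (0,3) (-1,3) (-1,4)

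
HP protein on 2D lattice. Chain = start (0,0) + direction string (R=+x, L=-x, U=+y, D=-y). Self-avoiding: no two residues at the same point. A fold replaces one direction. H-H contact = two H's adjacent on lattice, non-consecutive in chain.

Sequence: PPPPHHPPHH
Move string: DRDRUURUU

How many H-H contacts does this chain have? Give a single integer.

Positions: [(0, 0), (0, -1), (1, -1), (1, -2), (2, -2), (2, -1), (2, 0), (3, 0), (3, 1), (3, 2)]
No H-H contacts found.

Answer: 0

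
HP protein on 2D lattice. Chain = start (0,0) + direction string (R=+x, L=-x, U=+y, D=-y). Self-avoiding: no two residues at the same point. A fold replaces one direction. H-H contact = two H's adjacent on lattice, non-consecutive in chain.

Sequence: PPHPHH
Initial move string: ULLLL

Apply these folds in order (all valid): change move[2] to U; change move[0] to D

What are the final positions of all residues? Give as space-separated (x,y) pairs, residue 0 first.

Initial moves: ULLLL
Fold: move[2]->U => ULULL (positions: [(0, 0), (0, 1), (-1, 1), (-1, 2), (-2, 2), (-3, 2)])
Fold: move[0]->D => DLULL (positions: [(0, 0), (0, -1), (-1, -1), (-1, 0), (-2, 0), (-3, 0)])

Answer: (0,0) (0,-1) (-1,-1) (-1,0) (-2,0) (-3,0)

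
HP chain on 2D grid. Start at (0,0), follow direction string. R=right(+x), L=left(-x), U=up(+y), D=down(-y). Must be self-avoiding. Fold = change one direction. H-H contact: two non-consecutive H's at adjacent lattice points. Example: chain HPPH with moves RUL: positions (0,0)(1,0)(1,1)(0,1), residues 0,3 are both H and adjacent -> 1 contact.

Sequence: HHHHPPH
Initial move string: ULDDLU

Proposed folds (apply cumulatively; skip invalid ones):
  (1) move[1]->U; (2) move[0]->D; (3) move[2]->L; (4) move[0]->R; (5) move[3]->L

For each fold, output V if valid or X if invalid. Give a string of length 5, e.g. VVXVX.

Initial: ULDDLU -> [(0, 0), (0, 1), (-1, 1), (-1, 0), (-1, -1), (-2, -1), (-2, 0)]
Fold 1: move[1]->U => UUDDLU INVALID (collision), skipped
Fold 2: move[0]->D => DLDDLU VALID
Fold 3: move[2]->L => DLLDLU VALID
Fold 4: move[0]->R => RLLDLU INVALID (collision), skipped
Fold 5: move[3]->L => DLLLLU VALID

Answer: XVVXV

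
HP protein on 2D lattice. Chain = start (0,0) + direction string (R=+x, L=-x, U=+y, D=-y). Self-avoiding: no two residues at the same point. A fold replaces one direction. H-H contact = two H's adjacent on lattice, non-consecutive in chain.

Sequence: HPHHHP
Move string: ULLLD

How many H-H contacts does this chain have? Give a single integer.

Answer: 0

Derivation:
Positions: [(0, 0), (0, 1), (-1, 1), (-2, 1), (-3, 1), (-3, 0)]
No H-H contacts found.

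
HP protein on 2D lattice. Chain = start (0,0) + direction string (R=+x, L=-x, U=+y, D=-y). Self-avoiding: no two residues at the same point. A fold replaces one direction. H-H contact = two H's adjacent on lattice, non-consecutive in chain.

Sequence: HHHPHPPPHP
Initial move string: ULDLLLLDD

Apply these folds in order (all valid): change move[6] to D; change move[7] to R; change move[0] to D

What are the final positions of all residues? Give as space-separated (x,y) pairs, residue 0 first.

Initial moves: ULDLLLLDD
Fold: move[6]->D => ULDLLLDDD (positions: [(0, 0), (0, 1), (-1, 1), (-1, 0), (-2, 0), (-3, 0), (-4, 0), (-4, -1), (-4, -2), (-4, -3)])
Fold: move[7]->R => ULDLLLDRD (positions: [(0, 0), (0, 1), (-1, 1), (-1, 0), (-2, 0), (-3, 0), (-4, 0), (-4, -1), (-3, -1), (-3, -2)])
Fold: move[0]->D => DLDLLLDRD (positions: [(0, 0), (0, -1), (-1, -1), (-1, -2), (-2, -2), (-3, -2), (-4, -2), (-4, -3), (-3, -3), (-3, -4)])

Answer: (0,0) (0,-1) (-1,-1) (-1,-2) (-2,-2) (-3,-2) (-4,-2) (-4,-3) (-3,-3) (-3,-4)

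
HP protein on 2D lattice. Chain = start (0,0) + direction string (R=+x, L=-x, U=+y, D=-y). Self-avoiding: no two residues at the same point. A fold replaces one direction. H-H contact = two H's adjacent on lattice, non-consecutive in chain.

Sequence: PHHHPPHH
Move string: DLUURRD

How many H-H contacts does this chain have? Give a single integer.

Answer: 0

Derivation:
Positions: [(0, 0), (0, -1), (-1, -1), (-1, 0), (-1, 1), (0, 1), (1, 1), (1, 0)]
No H-H contacts found.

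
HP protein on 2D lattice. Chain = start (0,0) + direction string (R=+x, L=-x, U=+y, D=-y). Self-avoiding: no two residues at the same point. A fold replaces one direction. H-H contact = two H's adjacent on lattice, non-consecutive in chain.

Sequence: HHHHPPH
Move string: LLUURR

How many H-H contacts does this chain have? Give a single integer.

Positions: [(0, 0), (-1, 0), (-2, 0), (-2, 1), (-2, 2), (-1, 2), (0, 2)]
No H-H contacts found.

Answer: 0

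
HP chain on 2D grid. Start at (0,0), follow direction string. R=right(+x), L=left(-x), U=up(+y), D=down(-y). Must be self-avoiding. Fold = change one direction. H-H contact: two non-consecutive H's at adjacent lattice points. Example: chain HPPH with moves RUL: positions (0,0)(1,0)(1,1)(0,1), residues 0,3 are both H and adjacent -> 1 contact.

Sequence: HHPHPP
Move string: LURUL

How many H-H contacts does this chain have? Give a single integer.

Positions: [(0, 0), (-1, 0), (-1, 1), (0, 1), (0, 2), (-1, 2)]
H-H contact: residue 0 @(0,0) - residue 3 @(0, 1)

Answer: 1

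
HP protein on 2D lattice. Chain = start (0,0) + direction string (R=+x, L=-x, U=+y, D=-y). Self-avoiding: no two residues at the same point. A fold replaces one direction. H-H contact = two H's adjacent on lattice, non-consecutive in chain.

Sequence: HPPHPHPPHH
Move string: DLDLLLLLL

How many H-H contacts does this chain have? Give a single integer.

Positions: [(0, 0), (0, -1), (-1, -1), (-1, -2), (-2, -2), (-3, -2), (-4, -2), (-5, -2), (-6, -2), (-7, -2)]
No H-H contacts found.

Answer: 0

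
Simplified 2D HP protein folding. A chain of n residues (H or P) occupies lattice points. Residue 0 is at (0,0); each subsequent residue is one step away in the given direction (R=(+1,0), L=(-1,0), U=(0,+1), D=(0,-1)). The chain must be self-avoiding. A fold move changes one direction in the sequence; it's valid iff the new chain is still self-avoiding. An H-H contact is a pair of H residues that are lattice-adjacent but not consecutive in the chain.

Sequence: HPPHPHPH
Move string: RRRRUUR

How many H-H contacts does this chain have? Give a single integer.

Positions: [(0, 0), (1, 0), (2, 0), (3, 0), (4, 0), (4, 1), (4, 2), (5, 2)]
No H-H contacts found.

Answer: 0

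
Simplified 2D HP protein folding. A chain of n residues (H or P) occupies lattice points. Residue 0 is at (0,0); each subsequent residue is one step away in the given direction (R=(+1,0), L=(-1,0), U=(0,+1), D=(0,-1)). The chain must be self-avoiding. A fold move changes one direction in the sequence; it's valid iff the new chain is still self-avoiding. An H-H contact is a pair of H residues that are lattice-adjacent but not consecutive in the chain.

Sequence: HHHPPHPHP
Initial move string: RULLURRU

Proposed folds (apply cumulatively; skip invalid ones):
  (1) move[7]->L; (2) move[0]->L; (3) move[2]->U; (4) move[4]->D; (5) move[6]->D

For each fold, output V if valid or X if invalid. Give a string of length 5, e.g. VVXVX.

Answer: XVVXX

Derivation:
Initial: RULLURRU -> [(0, 0), (1, 0), (1, 1), (0, 1), (-1, 1), (-1, 2), (0, 2), (1, 2), (1, 3)]
Fold 1: move[7]->L => RULLURRL INVALID (collision), skipped
Fold 2: move[0]->L => LULLURRU VALID
Fold 3: move[2]->U => LUULURRU VALID
Fold 4: move[4]->D => LUULDRRU INVALID (collision), skipped
Fold 5: move[6]->D => LUULURDU INVALID (collision), skipped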